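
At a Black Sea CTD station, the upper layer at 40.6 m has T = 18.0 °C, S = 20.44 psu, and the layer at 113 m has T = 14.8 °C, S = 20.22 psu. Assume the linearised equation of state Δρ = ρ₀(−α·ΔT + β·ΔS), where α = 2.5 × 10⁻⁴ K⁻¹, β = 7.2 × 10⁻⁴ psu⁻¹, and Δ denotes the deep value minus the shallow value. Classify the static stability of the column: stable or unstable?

ΔT = 14.8 − 18.0 = -3.2 K and ΔS = 20.22 − 20.44 = -0.22 psu (deep − shallow).
−αΔT = 8.00 × 10⁻⁴; βΔS = -1.584 × 10⁻⁴; sum Δρ/ρ₀ = 6.416 × 10⁻⁴.
Δρ/ρ₀ > 0, so Δρ > 0: deeper water is denser → statically stable.

stable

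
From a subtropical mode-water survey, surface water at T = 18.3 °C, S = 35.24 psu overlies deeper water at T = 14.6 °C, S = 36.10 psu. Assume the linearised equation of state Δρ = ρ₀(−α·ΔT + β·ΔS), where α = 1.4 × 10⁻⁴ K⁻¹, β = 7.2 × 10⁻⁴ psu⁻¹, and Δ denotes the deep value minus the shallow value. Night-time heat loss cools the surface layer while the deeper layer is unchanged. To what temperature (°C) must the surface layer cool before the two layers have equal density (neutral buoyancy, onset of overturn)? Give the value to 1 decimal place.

10.2 °C

Neutral buoyancy requires Δρ = 0, i.e. −α(T_deep − T_surf′) + β(S_deep − S_surf) = 0.
T_surf′ = T_deep − (β/α)·ΔS = 14.6 − (7.2 × 10⁻⁴/1.4 × 10⁻⁴)·(+0.86) = 10.177 °C.
Cooling required: 18.3 − (10.177) = 8.123 °C.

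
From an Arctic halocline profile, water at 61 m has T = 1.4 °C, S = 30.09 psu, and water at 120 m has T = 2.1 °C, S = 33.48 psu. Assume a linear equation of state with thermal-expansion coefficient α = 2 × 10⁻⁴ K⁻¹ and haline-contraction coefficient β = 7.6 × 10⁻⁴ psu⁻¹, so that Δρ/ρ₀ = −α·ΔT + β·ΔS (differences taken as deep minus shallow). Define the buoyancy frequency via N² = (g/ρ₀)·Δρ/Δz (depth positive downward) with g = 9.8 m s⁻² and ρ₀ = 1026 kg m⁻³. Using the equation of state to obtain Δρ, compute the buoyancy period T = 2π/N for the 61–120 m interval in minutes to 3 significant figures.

5.21 min

ΔT = +0.7 K, ΔS = +3.39 psu (deep − shallow).
Δρ/ρ₀ = −αΔT + βΔS = -1.40 × 10⁻⁴ + 2.5764 × 10⁻³ = 2.4364 × 10⁻³, so Δρ ≈ 2.500 kg m⁻³.
N² = (g/ρ₀)·Δρ/Δz = g·(Δρ/ρ₀)/Δz = 9.8 × 2.4364 × 10⁻³ / 59 = 4.0469 × 10⁻⁴ s⁻².
N = √(4.0469 × 10⁻⁴) = 0.020117 rad s⁻¹ → T = 2π/N = 312.33 s = 5.2055 min ≈ 5.21 min.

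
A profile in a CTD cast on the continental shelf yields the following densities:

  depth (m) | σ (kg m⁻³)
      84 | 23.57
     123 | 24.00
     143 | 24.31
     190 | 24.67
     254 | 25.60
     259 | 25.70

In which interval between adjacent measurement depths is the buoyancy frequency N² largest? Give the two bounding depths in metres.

Compute the density gradient over each adjacent pair:
  84–123 m: Δρ/Δz = 0.43/39 = 0.011 kg m⁻⁴
  123–143 m: Δρ/Δz = 0.31/20 = 0.015 kg m⁻⁴
  143–190 m: Δρ/Δz = 0.36/47 = 7.7 × 10⁻³ kg m⁻⁴
  190–254 m: Δρ/Δz = 0.93/64 = 0.015 kg m⁻⁴
  254–259 m: Δρ/Δz = 0.10/5 = 0.020 kg m⁻⁴
The largest gradient is in the 254–259 m interval — the pycnocline.

254–259 m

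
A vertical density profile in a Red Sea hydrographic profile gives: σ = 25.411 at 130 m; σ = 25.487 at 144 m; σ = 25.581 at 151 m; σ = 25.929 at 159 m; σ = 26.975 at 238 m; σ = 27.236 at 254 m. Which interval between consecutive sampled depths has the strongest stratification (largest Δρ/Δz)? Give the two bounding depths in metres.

Compute the density gradient over each adjacent pair:
  130–144 m: Δρ/Δz = 0.076/14 = 5.4 × 10⁻³ kg m⁻⁴
  144–151 m: Δρ/Δz = 0.094/7 = 0.013 kg m⁻⁴
  151–159 m: Δρ/Δz = 0.348/8 = 0.043 kg m⁻⁴
  159–238 m: Δρ/Δz = 1.046/79 = 0.013 kg m⁻⁴
  238–254 m: Δρ/Δz = 0.261/16 = 0.016 kg m⁻⁴
The largest gradient is in the 151–159 m interval — the pycnocline.

151–159 m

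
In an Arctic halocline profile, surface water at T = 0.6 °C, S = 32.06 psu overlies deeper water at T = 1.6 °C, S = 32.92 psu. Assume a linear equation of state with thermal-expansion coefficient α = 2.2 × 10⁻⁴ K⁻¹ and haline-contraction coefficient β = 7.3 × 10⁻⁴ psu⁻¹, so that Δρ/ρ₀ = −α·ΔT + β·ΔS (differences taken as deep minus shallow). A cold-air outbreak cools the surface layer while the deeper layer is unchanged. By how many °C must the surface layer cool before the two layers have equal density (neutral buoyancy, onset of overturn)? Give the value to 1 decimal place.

1.9 °C

Neutral buoyancy requires Δρ = 0, i.e. −α(T_deep − T_surf′) + β(S_deep − S_surf) = 0.
T_surf′ = T_deep − (β/α)·ΔS = 1.6 − (7.3 × 10⁻⁴/2.2 × 10⁻⁴)·(+0.86) = -1.254 °C.
Cooling required: 0.6 − (-1.254) = 1.854 °C.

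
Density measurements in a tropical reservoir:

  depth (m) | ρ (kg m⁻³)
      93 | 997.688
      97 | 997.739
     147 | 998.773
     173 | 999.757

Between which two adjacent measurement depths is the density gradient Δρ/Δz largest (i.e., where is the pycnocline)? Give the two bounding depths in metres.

Compute the density gradient over each adjacent pair:
  93–97 m: Δρ/Δz = 0.051/4 = 0.013 kg m⁻⁴
  97–147 m: Δρ/Δz = 1.034/50 = 0.021 kg m⁻⁴
  147–173 m: Δρ/Δz = 0.984/26 = 0.038 kg m⁻⁴
The largest gradient is in the 147–173 m interval — the pycnocline.

147–173 m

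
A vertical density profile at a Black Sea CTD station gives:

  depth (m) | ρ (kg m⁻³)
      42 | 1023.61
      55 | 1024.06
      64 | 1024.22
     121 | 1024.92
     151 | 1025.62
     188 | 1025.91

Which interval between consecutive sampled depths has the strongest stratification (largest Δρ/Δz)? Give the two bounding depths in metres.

42–55 m

Compute the density gradient over each adjacent pair:
  42–55 m: Δρ/Δz = 0.45/13 = 0.035 kg m⁻⁴
  55–64 m: Δρ/Δz = 0.16/9 = 0.018 kg m⁻⁴
  64–121 m: Δρ/Δz = 0.70/57 = 0.012 kg m⁻⁴
  121–151 m: Δρ/Δz = 0.70/30 = 0.023 kg m⁻⁴
  151–188 m: Δρ/Δz = 0.29/37 = 7.8 × 10⁻³ kg m⁻⁴
The largest gradient is in the 42–55 m interval — the pycnocline.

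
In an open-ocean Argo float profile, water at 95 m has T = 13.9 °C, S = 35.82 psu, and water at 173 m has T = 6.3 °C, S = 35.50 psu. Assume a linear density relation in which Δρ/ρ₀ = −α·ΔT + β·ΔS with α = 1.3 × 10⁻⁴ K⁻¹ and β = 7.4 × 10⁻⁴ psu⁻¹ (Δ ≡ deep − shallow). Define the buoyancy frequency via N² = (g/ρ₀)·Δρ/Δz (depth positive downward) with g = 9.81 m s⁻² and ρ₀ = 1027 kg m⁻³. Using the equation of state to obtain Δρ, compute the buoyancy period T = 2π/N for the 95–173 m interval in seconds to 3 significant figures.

646 s

ΔT = -7.6 K, ΔS = -0.32 psu (deep − shallow).
Δρ/ρ₀ = −αΔT + βΔS = 9.88 × 10⁻⁴ − 2.368 × 10⁻⁴ = 7.512 × 10⁻⁴, so Δρ ≈ 0.7715 kg m⁻³.
N² = (g/ρ₀)·Δρ/Δz = g·(Δρ/ρ₀)/Δz = 9.81 × 7.512 × 10⁻⁴ / 78 = 9.4478 × 10⁻⁵ s⁻².
N = √(9.4478 × 10⁻⁵) = 9.7200 × 10⁻³ rad s⁻¹ → T = 2π/N = 646.42 s ≈ 646 s.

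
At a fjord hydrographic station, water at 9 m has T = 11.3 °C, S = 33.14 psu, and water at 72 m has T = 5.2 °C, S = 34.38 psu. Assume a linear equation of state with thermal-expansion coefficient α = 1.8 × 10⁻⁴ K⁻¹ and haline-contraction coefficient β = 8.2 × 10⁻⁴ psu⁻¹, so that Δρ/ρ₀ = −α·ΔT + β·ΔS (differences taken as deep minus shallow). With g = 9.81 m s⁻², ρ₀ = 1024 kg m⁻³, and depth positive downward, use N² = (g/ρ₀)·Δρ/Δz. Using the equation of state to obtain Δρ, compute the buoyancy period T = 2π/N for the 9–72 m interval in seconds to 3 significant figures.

ΔT = -6.1 K, ΔS = +1.24 psu (deep − shallow).
Δρ/ρ₀ = −αΔT + βΔS = 1.098 × 10⁻³ + 1.0168 × 10⁻³ = 2.1148 × 10⁻³, so Δρ ≈ 2.166 kg m⁻³.
N² = (g/ρ₀)·Δρ/Δz = g·(Δρ/ρ₀)/Δz = 9.81 × 2.1148 × 10⁻³ / 63 = 3.2930 × 10⁻⁴ s⁻².
N = √(3.2930 × 10⁻⁴) = 0.018147 rad s⁻¹ → T = 2π/N = 346.24 s ≈ 346 s.

346 s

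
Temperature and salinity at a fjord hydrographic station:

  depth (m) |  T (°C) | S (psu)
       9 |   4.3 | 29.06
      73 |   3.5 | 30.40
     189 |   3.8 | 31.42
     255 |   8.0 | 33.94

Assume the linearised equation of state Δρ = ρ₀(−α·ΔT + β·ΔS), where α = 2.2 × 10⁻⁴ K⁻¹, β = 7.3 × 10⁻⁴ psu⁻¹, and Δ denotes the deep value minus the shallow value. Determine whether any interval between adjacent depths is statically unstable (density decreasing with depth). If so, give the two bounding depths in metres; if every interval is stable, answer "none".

none

Evaluate Δρ/ρ₀ = −αΔT + βΔS across each adjacent pair:
  9–73 m: −αΔT+βΔS = −(2.2 × 10⁻⁴)(-0.8)+(7.3 × 10⁻⁴)(+1.34) = 1.2 × 10⁻³ → stable
  73–189 m: −αΔT+βΔS = −(2.2 × 10⁻⁴)(+0.3)+(7.3 × 10⁻⁴)(+1.02) = 6.8 × 10⁻⁴ → stable
  189–255 m: −αΔT+βΔS = −(2.2 × 10⁻⁴)(+4.2)+(7.3 × 10⁻⁴)(+2.52) = 9.2 × 10⁻⁴ → stable
Every interval has Δρ > 0: the column is stably stratified throughout.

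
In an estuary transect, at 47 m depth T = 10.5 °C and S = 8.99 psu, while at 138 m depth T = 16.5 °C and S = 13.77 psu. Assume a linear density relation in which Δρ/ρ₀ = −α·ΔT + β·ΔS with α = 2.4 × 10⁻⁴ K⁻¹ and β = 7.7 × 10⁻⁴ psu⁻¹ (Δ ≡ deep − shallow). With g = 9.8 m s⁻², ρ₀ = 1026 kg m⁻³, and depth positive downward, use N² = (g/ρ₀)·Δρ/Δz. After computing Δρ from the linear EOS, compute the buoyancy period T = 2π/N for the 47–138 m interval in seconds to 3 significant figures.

404 s

ΔT = +6.0 K, ΔS = +4.78 psu (deep − shallow).
Δρ/ρ₀ = −αΔT + βΔS = -1.44 × 10⁻³ + 3.6806 × 10⁻³ = 2.2406 × 10⁻³, so Δρ ≈ 2.299 kg m⁻³.
N² = (g/ρ₀)·Δρ/Δz = g·(Δρ/ρ₀)/Δz = 9.8 × 2.2406 × 10⁻³ / 91 = 2.4130 × 10⁻⁴ s⁻².
N = √(2.4130 × 10⁻⁴) = 0.015534 rad s⁻¹ → T = 2π/N = 404.48 s ≈ 404 s.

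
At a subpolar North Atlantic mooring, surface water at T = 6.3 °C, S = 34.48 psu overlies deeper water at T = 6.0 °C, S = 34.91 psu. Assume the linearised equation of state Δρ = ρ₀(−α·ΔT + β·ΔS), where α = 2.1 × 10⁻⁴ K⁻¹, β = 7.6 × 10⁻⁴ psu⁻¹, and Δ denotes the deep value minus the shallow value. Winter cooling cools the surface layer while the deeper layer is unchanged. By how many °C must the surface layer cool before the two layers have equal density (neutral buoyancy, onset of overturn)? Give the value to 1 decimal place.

Neutral buoyancy requires Δρ = 0, i.e. −α(T_deep − T_surf′) + β(S_deep − S_surf) = 0.
T_surf′ = T_deep − (β/α)·ΔS = 6.0 − (7.6 × 10⁻⁴/2.1 × 10⁻⁴)·(+0.43) = 4.444 °C.
Cooling required: 6.3 − (4.444) = 1.856 °C.

1.9 °C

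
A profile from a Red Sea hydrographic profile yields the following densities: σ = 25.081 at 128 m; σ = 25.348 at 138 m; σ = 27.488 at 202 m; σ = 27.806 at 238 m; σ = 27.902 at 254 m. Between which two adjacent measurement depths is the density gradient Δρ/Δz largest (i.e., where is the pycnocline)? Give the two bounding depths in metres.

Compute the density gradient over each adjacent pair:
  128–138 m: Δρ/Δz = 0.267/10 = 0.027 kg m⁻⁴
  138–202 m: Δρ/Δz = 2.140/64 = 0.033 kg m⁻⁴
  202–238 m: Δρ/Δz = 0.318/36 = 8.8 × 10⁻³ kg m⁻⁴
  238–254 m: Δρ/Δz = 0.096/16 = 6.0 × 10⁻³ kg m⁻⁴
The largest gradient is in the 138–202 m interval — the pycnocline.

138–202 m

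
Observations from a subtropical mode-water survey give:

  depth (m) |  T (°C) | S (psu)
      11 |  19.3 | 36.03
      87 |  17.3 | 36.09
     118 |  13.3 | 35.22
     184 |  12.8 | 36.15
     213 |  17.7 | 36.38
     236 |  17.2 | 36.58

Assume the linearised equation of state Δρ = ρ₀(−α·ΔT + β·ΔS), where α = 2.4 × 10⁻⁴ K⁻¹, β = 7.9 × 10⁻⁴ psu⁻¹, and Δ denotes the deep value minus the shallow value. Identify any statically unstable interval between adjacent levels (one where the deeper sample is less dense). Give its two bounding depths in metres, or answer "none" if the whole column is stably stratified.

Evaluate Δρ/ρ₀ = −αΔT + βΔS across each adjacent pair:
  11–87 m: −αΔT+βΔS = −(2.4 × 10⁻⁴)(-2.0)+(7.9 × 10⁻⁴)(+0.06) = 5.3 × 10⁻⁴ → stable
  87–118 m: −αΔT+βΔS = −(2.4 × 10⁻⁴)(-4.0)+(7.9 × 10⁻⁴)(-0.87) = 2.7 × 10⁻⁴ → stable
  118–184 m: −αΔT+βΔS = −(2.4 × 10⁻⁴)(-0.5)+(7.9 × 10⁻⁴)(+0.93) = 8.5 × 10⁻⁴ → stable
  184–213 m: −αΔT+βΔS = −(2.4 × 10⁻⁴)(+4.9)+(7.9 × 10⁻⁴)(+0.23) = -9.9 × 10⁻⁴ → UNSTABLE
  213–236 m: −αΔT+βΔS = −(2.4 × 10⁻⁴)(-0.5)+(7.9 × 10⁻⁴)(+0.20) = 2.8 × 10⁻⁴ → stable
The 184–213 m interval has Δρ < 0: lighter water underlies denser water.

184–213 m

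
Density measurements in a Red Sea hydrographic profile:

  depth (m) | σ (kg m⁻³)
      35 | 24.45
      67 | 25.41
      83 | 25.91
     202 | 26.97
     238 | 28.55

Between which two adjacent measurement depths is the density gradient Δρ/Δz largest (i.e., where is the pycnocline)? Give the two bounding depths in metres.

Compute the density gradient over each adjacent pair:
  35–67 m: Δρ/Δz = 0.96/32 = 0.030 kg m⁻⁴
  67–83 m: Δρ/Δz = 0.50/16 = 0.031 kg m⁻⁴
  83–202 m: Δρ/Δz = 1.06/119 = 8.9 × 10⁻³ kg m⁻⁴
  202–238 m: Δρ/Δz = 1.58/36 = 0.044 kg m⁻⁴
The largest gradient is in the 202–238 m interval — the pycnocline.

202–238 m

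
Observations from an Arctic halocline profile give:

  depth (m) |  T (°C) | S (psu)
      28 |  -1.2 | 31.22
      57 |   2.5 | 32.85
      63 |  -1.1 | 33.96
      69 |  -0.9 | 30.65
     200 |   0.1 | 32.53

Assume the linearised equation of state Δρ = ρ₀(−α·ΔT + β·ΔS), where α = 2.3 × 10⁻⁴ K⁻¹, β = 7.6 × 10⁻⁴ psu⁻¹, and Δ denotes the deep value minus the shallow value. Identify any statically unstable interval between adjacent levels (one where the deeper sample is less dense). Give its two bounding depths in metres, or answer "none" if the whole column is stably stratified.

Evaluate Δρ/ρ₀ = −αΔT + βΔS across each adjacent pair:
  28–57 m: −αΔT+βΔS = −(2.3 × 10⁻⁴)(+3.7)+(7.6 × 10⁻⁴)(+1.63) = 3.9 × 10⁻⁴ → stable
  57–63 m: −αΔT+βΔS = −(2.3 × 10⁻⁴)(-3.6)+(7.6 × 10⁻⁴)(+1.11) = 1.7 × 10⁻³ → stable
  63–69 m: −αΔT+βΔS = −(2.3 × 10⁻⁴)(+0.2)+(7.6 × 10⁻⁴)(-3.31) = -2.6 × 10⁻³ → UNSTABLE
  69–200 m: −αΔT+βΔS = −(2.3 × 10⁻⁴)(+1.0)+(7.6 × 10⁻⁴)(+1.88) = 1.2 × 10⁻³ → stable
The 63–69 m interval has Δρ < 0: lighter water underlies denser water.

63–69 m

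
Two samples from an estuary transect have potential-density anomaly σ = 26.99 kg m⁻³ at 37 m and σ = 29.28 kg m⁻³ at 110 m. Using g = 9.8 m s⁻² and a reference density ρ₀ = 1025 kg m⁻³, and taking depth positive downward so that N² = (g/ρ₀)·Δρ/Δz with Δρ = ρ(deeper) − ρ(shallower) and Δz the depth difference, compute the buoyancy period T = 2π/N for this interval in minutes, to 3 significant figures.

Δρ = 1029.28 − 1026.99 = 2.29 kg m⁻³ over Δz = 110 − 37 = 73 m.
N² = (9.8/1025) × (2.29/73) = 2.9993 × 10⁻⁴ s⁻².
N = √(2.9993 × 10⁻⁴) = 0.017318 rad s⁻¹, so T = 2π/N = 362.81 s = 6.0468 min ≈ 6.05 min.
N² > 0, so the interval is statically stable.

6.05 min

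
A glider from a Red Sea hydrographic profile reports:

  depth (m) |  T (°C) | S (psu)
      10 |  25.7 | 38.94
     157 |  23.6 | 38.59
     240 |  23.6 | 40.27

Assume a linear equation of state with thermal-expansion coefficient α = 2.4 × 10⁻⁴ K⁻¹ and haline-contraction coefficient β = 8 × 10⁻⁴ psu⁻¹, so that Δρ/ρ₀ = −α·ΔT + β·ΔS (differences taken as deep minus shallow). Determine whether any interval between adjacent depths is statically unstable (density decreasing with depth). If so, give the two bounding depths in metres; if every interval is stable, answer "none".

none

Evaluate Δρ/ρ₀ = −αΔT + βΔS across each adjacent pair:
  10–157 m: −αΔT+βΔS = −(2.4 × 10⁻⁴)(-2.1)+(8 × 10⁻⁴)(-0.35) = 2.2 × 10⁻⁴ → stable
  157–240 m: −αΔT+βΔS = −(2.4 × 10⁻⁴)(+0.0)+(8 × 10⁻⁴)(+1.68) = 1.3 × 10⁻³ → stable
Every interval has Δρ > 0: the column is stably stratified throughout.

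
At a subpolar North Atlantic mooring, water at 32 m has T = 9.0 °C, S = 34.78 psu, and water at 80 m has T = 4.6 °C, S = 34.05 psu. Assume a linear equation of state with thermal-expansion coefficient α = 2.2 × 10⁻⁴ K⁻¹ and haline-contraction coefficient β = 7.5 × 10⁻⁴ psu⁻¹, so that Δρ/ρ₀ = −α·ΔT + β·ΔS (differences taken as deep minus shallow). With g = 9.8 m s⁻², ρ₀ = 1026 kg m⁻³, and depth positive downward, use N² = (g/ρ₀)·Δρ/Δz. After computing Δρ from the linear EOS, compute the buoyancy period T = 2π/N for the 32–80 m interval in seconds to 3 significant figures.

ΔT = -4.4 K, ΔS = -0.73 psu (deep − shallow).
Δρ/ρ₀ = −αΔT + βΔS = 9.68 × 10⁻⁴ − 5.475 × 10⁻⁴ = 4.205 × 10⁻⁴, so Δρ ≈ 0.4314 kg m⁻³.
N² = (g/ρ₀)·Δρ/Δz = g·(Δρ/ρ₀)/Δz = 9.8 × 4.205 × 10⁻⁴ / 48 = 8.5852 × 10⁻⁵ s⁻².
N = √(8.5852 × 10⁻⁵) = 9.2656 × 10⁻³ rad s⁻¹ → T = 2π/N = 678.12 s ≈ 678 s.

678 s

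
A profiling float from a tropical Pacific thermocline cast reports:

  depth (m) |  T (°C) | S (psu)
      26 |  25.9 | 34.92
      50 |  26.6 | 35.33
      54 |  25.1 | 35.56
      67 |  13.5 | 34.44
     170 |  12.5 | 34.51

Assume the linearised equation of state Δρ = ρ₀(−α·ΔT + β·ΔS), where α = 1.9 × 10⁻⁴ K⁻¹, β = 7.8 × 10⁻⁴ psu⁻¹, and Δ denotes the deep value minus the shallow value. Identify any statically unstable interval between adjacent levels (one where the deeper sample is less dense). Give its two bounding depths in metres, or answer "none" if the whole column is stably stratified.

Evaluate Δρ/ρ₀ = −αΔT + βΔS across each adjacent pair:
  26–50 m: −αΔT+βΔS = −(1.9 × 10⁻⁴)(+0.7)+(7.8 × 10⁻⁴)(+0.41) = 1.9 × 10⁻⁴ → stable
  50–54 m: −αΔT+βΔS = −(1.9 × 10⁻⁴)(-1.5)+(7.8 × 10⁻⁴)(+0.23) = 4.6 × 10⁻⁴ → stable
  54–67 m: −αΔT+βΔS = −(1.9 × 10⁻⁴)(-11.6)+(7.8 × 10⁻⁴)(-1.12) = 1.3 × 10⁻³ → stable
  67–170 m: −αΔT+βΔS = −(1.9 × 10⁻⁴)(-1.0)+(7.8 × 10⁻⁴)(+0.07) = 2.4 × 10⁻⁴ → stable
Every interval has Δρ > 0: the column is stably stratified throughout.

none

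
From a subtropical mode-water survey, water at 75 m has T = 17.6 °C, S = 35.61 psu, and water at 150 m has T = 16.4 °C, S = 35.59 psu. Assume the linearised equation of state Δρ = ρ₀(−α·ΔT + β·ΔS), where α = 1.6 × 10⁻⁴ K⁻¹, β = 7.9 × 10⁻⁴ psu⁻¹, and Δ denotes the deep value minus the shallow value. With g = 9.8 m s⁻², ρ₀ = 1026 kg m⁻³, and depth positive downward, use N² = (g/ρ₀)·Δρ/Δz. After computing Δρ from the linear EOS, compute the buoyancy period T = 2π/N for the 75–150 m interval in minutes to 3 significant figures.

ΔT = -1.2 K, ΔS = -0.02 psu (deep − shallow).
Δρ/ρ₀ = −αΔT + βΔS = 1.92 × 10⁻⁴ − 1.58 × 10⁻⁵ = 1.762 × 10⁻⁴, so Δρ ≈ 0.1808 kg m⁻³.
N² = (g/ρ₀)·Δρ/Δz = g·(Δρ/ρ₀)/Δz = 9.8 × 1.762 × 10⁻⁴ / 75 = 2.3023 × 10⁻⁵ s⁻².
N = √(2.3023 × 10⁻⁵) = 4.7982 × 10⁻³ rad s⁻¹ → T = 2π/N = 1.3095 × 10³ s = 21.825 min ≈ 21.8 min.

21.8 min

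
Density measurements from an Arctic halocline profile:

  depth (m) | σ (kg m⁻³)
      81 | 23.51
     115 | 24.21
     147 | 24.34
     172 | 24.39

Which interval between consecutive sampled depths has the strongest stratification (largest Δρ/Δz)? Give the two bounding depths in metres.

Compute the density gradient over each adjacent pair:
  81–115 m: Δρ/Δz = 0.70/34 = 0.021 kg m⁻⁴
  115–147 m: Δρ/Δz = 0.13/32 = 4.1 × 10⁻³ kg m⁻⁴
  147–172 m: Δρ/Δz = 0.05/25 = 2.0 × 10⁻³ kg m⁻⁴
The largest gradient is in the 81–115 m interval — the pycnocline.

81–115 m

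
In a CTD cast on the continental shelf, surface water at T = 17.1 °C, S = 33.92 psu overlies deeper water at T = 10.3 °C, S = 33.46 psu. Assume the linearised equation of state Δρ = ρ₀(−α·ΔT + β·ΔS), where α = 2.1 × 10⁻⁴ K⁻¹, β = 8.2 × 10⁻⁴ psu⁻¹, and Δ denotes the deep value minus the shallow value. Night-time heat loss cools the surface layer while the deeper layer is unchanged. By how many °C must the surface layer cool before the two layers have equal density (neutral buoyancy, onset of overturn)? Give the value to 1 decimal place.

Neutral buoyancy requires Δρ = 0, i.e. −α(T_deep − T_surf′) + β(S_deep − S_surf) = 0.
T_surf′ = T_deep − (β/α)·ΔS = 10.3 − (8.2 × 10⁻⁴/2.1 × 10⁻⁴)·(-0.46) = 12.096 °C.
Cooling required: 17.1 − (12.096) = 5.004 °C.

5.0 °C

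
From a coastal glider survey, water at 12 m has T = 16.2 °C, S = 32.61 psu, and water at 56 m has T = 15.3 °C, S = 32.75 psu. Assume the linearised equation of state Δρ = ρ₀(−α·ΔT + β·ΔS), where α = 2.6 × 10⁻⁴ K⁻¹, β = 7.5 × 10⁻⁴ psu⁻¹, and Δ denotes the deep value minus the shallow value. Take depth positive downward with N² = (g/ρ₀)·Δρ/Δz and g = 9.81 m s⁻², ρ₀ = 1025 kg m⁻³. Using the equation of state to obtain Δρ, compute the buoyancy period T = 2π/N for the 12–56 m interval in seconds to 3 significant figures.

ΔT = -0.9 K, ΔS = +0.14 psu (deep − shallow).
Δρ/ρ₀ = −αΔT + βΔS = 2.34 × 10⁻⁴ + 1.05 × 10⁻⁴ = 3.39 × 10⁻⁴, so Δρ ≈ 0.3475 kg m⁻³.
N² = (g/ρ₀)·Δρ/Δz = g·(Δρ/ρ₀)/Δz = 9.81 × 3.39 × 10⁻⁴ / 44 = 7.5582 × 10⁻⁵ s⁻².
N = √(7.5582 × 10⁻⁵) = 8.6938 × 10⁻³ rad s⁻¹ → T = 2π/N = 722.72 s ≈ 723 s.

723 s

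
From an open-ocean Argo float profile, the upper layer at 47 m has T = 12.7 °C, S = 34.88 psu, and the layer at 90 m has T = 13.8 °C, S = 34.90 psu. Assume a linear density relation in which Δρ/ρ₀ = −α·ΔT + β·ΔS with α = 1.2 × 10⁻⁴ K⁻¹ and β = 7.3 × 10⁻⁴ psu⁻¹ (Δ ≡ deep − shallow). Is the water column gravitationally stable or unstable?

ΔT = 13.8 − 12.7 = +1.1 K and ΔS = 34.90 − 34.88 = +0.02 psu (deep − shallow).
−αΔT = -1.32 × 10⁻⁴; βΔS = 1.46 × 10⁻⁵; sum Δρ/ρ₀ = -1.174 × 10⁻⁴.
Δρ/ρ₀ < 0, so Δρ < 0: deeper water is lighter → statically unstable; the column would overturn.

unstable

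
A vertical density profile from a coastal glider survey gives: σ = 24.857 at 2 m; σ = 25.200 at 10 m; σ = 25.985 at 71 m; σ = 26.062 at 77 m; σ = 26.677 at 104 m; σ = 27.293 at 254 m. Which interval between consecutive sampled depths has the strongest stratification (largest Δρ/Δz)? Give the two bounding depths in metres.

2–10 m

Compute the density gradient over each adjacent pair:
  2–10 m: Δρ/Δz = 0.343/8 = 0.043 kg m⁻⁴
  10–71 m: Δρ/Δz = 0.785/61 = 0.013 kg m⁻⁴
  71–77 m: Δρ/Δz = 0.077/6 = 0.013 kg m⁻⁴
  77–104 m: Δρ/Δz = 0.615/27 = 0.023 kg m⁻⁴
  104–254 m: Δρ/Δz = 0.616/150 = 4.1 × 10⁻³ kg m⁻⁴
The largest gradient is in the 2–10 m interval — the pycnocline.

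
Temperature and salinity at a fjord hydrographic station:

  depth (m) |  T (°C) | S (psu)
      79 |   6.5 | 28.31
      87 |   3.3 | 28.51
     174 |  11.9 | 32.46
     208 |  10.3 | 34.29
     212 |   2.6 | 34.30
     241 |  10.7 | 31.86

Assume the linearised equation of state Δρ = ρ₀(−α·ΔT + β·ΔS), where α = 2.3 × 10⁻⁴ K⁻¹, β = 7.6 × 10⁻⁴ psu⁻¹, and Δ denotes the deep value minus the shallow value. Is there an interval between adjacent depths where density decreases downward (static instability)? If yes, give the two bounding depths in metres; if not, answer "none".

212–241 m

Evaluate Δρ/ρ₀ = −αΔT + βΔS across each adjacent pair:
  79–87 m: −αΔT+βΔS = −(2.3 × 10⁻⁴)(-3.2)+(7.6 × 10⁻⁴)(+0.20) = 8.9 × 10⁻⁴ → stable
  87–174 m: −αΔT+βΔS = −(2.3 × 10⁻⁴)(+8.6)+(7.6 × 10⁻⁴)(+3.95) = 1.0 × 10⁻³ → stable
  174–208 m: −αΔT+βΔS = −(2.3 × 10⁻⁴)(-1.6)+(7.6 × 10⁻⁴)(+1.83) = 1.8 × 10⁻³ → stable
  208–212 m: −αΔT+βΔS = −(2.3 × 10⁻⁴)(-7.7)+(7.6 × 10⁻⁴)(+0.01) = 1.8 × 10⁻³ → stable
  212–241 m: −αΔT+βΔS = −(2.3 × 10⁻⁴)(+8.1)+(7.6 × 10⁻⁴)(-2.44) = -3.7 × 10⁻³ → UNSTABLE
The 212–241 m interval has Δρ < 0: lighter water underlies denser water.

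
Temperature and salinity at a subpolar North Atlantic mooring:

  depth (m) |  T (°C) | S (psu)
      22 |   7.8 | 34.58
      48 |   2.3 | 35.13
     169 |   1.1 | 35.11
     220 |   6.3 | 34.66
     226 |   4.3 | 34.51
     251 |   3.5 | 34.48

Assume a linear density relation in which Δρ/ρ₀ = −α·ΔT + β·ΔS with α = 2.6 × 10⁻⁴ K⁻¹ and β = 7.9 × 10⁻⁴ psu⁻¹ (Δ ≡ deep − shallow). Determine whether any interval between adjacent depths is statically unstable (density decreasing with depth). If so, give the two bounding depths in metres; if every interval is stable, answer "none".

Evaluate Δρ/ρ₀ = −αΔT + βΔS across each adjacent pair:
  22–48 m: −αΔT+βΔS = −(2.6 × 10⁻⁴)(-5.5)+(7.9 × 10⁻⁴)(+0.55) = 1.9 × 10⁻³ → stable
  48–169 m: −αΔT+βΔS = −(2.6 × 10⁻⁴)(-1.2)+(7.9 × 10⁻⁴)(-0.02) = 3.0 × 10⁻⁴ → stable
  169–220 m: −αΔT+βΔS = −(2.6 × 10⁻⁴)(+5.2)+(7.9 × 10⁻⁴)(-0.45) = -1.7 × 10⁻³ → UNSTABLE
  220–226 m: −αΔT+βΔS = −(2.6 × 10⁻⁴)(-2.0)+(7.9 × 10⁻⁴)(-0.15) = 4.0 × 10⁻⁴ → stable
  226–251 m: −αΔT+βΔS = −(2.6 × 10⁻⁴)(-0.8)+(7.9 × 10⁻⁴)(-0.03) = 1.8 × 10⁻⁴ → stable
The 169–220 m interval has Δρ < 0: lighter water underlies denser water.

169–220 m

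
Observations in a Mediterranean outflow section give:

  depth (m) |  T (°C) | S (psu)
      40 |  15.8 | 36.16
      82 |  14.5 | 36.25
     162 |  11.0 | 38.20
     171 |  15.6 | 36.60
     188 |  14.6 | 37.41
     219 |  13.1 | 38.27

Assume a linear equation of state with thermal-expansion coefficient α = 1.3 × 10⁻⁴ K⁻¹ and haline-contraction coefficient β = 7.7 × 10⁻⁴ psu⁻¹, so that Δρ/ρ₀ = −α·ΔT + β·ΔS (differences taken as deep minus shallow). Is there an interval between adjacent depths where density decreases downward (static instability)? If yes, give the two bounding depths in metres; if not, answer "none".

Evaluate Δρ/ρ₀ = −αΔT + βΔS across each adjacent pair:
  40–82 m: −αΔT+βΔS = −(1.3 × 10⁻⁴)(-1.3)+(7.7 × 10⁻⁴)(+0.09) = 2.4 × 10⁻⁴ → stable
  82–162 m: −αΔT+βΔS = −(1.3 × 10⁻⁴)(-3.5)+(7.7 × 10⁻⁴)(+1.95) = 2.0 × 10⁻³ → stable
  162–171 m: −αΔT+βΔS = −(1.3 × 10⁻⁴)(+4.6)+(7.7 × 10⁻⁴)(-1.60) = -1.8 × 10⁻³ → UNSTABLE
  171–188 m: −αΔT+βΔS = −(1.3 × 10⁻⁴)(-1.0)+(7.7 × 10⁻⁴)(+0.81) = 7.5 × 10⁻⁴ → stable
  188–219 m: −αΔT+βΔS = −(1.3 × 10⁻⁴)(-1.5)+(7.7 × 10⁻⁴)(+0.86) = 8.6 × 10⁻⁴ → stable
The 162–171 m interval has Δρ < 0: lighter water underlies denser water.

162–171 m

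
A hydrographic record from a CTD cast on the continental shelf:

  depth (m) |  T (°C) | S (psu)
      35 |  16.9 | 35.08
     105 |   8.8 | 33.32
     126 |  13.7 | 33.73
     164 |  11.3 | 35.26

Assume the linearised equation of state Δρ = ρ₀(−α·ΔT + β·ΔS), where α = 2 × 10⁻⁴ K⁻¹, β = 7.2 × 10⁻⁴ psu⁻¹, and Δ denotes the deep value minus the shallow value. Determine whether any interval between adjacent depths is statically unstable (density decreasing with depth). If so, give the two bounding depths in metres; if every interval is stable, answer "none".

105–126 m

Evaluate Δρ/ρ₀ = −αΔT + βΔS across each adjacent pair:
  35–105 m: −αΔT+βΔS = −(2 × 10⁻⁴)(-8.1)+(7.2 × 10⁻⁴)(-1.76) = 3.5 × 10⁻⁴ → stable
  105–126 m: −αΔT+βΔS = −(2 × 10⁻⁴)(+4.9)+(7.2 × 10⁻⁴)(+0.41) = -6.8 × 10⁻⁴ → UNSTABLE
  126–164 m: −αΔT+βΔS = −(2 × 10⁻⁴)(-2.4)+(7.2 × 10⁻⁴)(+1.53) = 1.6 × 10⁻³ → stable
The 105–126 m interval has Δρ < 0: lighter water underlies denser water.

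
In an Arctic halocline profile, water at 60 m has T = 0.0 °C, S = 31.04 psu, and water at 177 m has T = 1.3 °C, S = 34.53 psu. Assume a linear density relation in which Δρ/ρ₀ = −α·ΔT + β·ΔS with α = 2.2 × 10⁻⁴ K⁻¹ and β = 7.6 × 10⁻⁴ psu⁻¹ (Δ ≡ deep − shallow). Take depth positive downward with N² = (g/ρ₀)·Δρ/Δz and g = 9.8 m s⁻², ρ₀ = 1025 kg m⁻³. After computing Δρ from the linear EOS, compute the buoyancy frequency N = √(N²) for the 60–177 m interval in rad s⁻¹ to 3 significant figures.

0.0141 rad s⁻¹

ΔT = +1.3 K, ΔS = +3.49 psu (deep − shallow).
Δρ/ρ₀ = −αΔT + βΔS = -2.86 × 10⁻⁴ + 2.6524 × 10⁻³ = 2.3664 × 10⁻³, so Δρ ≈ 2.426 kg m⁻³.
N² = (g/ρ₀)·Δρ/Δz = g·(Δρ/ρ₀)/Δz = 9.8 × 2.3664 × 10⁻³ / 117 = 1.9821 × 10⁻⁴ s⁻².
N = √(1.9821 × 10⁻⁴) = 0.014079 rad s⁻¹ ≈ 0.0141 rad s⁻¹.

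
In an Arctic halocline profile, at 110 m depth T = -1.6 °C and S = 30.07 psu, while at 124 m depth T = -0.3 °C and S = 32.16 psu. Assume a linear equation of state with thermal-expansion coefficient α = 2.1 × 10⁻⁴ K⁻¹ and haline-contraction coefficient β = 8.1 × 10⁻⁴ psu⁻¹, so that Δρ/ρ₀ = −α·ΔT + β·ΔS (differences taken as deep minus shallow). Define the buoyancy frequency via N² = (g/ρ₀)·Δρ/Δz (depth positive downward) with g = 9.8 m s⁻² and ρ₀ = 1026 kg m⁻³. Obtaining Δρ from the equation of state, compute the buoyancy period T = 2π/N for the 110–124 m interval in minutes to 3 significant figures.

ΔT = +1.3 K, ΔS = +2.09 psu (deep − shallow).
Δρ/ρ₀ = −αΔT + βΔS = -2.73 × 10⁻⁴ + 1.6929 × 10⁻³ = 1.4199 × 10⁻³, so Δρ ≈ 1.457 kg m⁻³.
N² = (g/ρ₀)·Δρ/Δz = g·(Δρ/ρ₀)/Δz = 9.8 × 1.4199 × 10⁻³ / 14 = 9.9393 × 10⁻⁴ s⁻².
N = √(9.9393 × 10⁻⁴) = 0.031527 rad s⁻¹ → T = 2π/N = 199.30 s = 3.3217 min ≈ 3.32 min.

3.32 min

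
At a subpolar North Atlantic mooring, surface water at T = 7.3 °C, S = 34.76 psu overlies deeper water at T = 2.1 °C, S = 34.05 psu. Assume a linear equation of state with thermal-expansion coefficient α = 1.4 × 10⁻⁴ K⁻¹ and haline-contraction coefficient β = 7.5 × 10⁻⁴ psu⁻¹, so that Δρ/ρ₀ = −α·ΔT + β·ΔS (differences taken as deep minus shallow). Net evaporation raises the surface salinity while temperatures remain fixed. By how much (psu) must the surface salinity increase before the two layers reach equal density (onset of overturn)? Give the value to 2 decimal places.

0.26 psu

Neutral buoyancy requires −α(T_deep − T_surf) + β(S_deep − S_surf′) = 0.
S_surf′ = S_deep − (α/β)·ΔT = 34.05 − (1.4 × 10⁻⁴/7.5 × 10⁻⁴)·(-5.2) = 35.0207 psu.
Increase required: 35.0207 − 34.76 = 0.2607 psu.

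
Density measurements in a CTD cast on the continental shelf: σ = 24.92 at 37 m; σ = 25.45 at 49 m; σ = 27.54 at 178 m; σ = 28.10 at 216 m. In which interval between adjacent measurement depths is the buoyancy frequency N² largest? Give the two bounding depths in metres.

37–49 m

Compute the density gradient over each adjacent pair:
  37–49 m: Δρ/Δz = 0.53/12 = 0.044 kg m⁻⁴
  49–178 m: Δρ/Δz = 2.09/129 = 0.016 kg m⁻⁴
  178–216 m: Δρ/Δz = 0.56/38 = 0.015 kg m⁻⁴
The largest gradient is in the 37–49 m interval — the pycnocline.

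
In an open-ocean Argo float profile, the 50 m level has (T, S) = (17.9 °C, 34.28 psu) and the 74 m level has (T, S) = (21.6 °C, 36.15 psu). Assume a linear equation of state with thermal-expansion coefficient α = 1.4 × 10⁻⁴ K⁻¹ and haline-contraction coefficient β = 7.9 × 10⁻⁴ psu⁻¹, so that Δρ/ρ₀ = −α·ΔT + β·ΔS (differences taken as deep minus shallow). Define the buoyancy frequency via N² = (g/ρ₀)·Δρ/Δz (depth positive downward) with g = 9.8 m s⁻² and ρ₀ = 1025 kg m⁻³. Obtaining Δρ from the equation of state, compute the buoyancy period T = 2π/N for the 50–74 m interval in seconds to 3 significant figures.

ΔT = +3.7 K, ΔS = +1.87 psu (deep − shallow).
Δρ/ρ₀ = −αΔT + βΔS = -5.18 × 10⁻⁴ + 1.4773 × 10⁻³ = 9.593 × 10⁻⁴, so Δρ ≈ 0.9833 kg m⁻³.
N² = (g/ρ₀)·Δρ/Δz = g·(Δρ/ρ₀)/Δz = 9.8 × 9.593 × 10⁻⁴ / 24 = 3.9171 × 10⁻⁴ s⁻².
N = √(3.9171 × 10⁻⁴) = 0.019792 rad s⁻¹ → T = 2π/N = 317.46 s ≈ 317 s.

317 s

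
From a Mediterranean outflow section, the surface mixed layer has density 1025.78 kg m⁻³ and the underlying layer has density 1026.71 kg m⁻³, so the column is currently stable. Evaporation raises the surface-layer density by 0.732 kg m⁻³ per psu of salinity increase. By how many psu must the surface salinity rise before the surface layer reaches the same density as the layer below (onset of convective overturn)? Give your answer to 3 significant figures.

Density deficit of the surface layer: 1026.71 − 1025.78 = 0.93 kg m⁻³.
Required change = 0.93 / 0.732 = 1.27 psu.

1.27 psu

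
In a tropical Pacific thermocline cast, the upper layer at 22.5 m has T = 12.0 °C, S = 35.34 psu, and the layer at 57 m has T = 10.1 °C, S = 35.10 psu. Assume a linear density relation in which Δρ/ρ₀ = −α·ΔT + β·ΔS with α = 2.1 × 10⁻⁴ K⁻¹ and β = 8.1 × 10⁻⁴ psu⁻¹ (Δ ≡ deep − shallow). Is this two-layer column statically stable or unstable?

stable

ΔT = 10.1 − 12.0 = -1.9 K and ΔS = 35.10 − 35.34 = -0.24 psu (deep − shallow).
−αΔT = 3.99 × 10⁻⁴; βΔS = -1.944 × 10⁻⁴; sum Δρ/ρ₀ = 2.046 × 10⁻⁴.
Δρ/ρ₀ > 0, so Δρ > 0: deeper water is denser → statically stable.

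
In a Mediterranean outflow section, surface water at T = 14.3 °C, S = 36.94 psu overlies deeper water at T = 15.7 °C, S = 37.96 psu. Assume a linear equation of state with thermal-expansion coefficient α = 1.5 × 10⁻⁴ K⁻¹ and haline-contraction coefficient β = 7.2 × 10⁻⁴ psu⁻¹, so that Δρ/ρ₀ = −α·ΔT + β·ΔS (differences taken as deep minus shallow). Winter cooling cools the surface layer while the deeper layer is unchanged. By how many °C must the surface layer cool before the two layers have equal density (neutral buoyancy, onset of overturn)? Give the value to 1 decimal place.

Neutral buoyancy requires Δρ = 0, i.e. −α(T_deep − T_surf′) + β(S_deep − S_surf) = 0.
T_surf′ = T_deep − (β/α)·ΔS = 15.7 − (7.2 × 10⁻⁴/1.5 × 10⁻⁴)·(+1.02) = 10.804 °C.
Cooling required: 14.3 − (10.804) = 3.496 °C.

3.5 °C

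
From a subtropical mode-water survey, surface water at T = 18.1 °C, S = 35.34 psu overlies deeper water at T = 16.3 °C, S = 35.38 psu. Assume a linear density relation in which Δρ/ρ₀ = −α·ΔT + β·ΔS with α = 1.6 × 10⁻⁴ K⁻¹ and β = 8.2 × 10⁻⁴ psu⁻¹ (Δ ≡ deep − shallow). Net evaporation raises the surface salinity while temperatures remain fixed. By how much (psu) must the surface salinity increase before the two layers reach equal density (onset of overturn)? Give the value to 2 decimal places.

Neutral buoyancy requires −α(T_deep − T_surf) + β(S_deep − S_surf′) = 0.
S_surf′ = S_deep − (α/β)·ΔT = 35.38 − (1.6 × 10⁻⁴/8.2 × 10⁻⁴)·(-1.8) = 35.7312 psu.
Increase required: 35.7312 − 35.34 = 0.3912 psu.

0.39 psu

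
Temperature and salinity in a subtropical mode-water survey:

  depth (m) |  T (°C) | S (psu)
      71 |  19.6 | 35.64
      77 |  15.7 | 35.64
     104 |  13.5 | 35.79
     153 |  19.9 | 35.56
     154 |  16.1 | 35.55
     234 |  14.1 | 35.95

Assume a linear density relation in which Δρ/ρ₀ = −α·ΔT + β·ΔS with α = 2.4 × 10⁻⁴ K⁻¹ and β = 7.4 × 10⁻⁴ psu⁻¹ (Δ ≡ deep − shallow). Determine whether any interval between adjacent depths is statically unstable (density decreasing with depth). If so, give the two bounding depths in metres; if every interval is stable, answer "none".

Evaluate Δρ/ρ₀ = −αΔT + βΔS across each adjacent pair:
  71–77 m: −αΔT+βΔS = −(2.4 × 10⁻⁴)(-3.9)+(7.4 × 10⁻⁴)(+0.00) = 9.4 × 10⁻⁴ → stable
  77–104 m: −αΔT+βΔS = −(2.4 × 10⁻⁴)(-2.2)+(7.4 × 10⁻⁴)(+0.15) = 6.4 × 10⁻⁴ → stable
  104–153 m: −αΔT+βΔS = −(2.4 × 10⁻⁴)(+6.4)+(7.4 × 10⁻⁴)(-0.23) = -1.7 × 10⁻³ → UNSTABLE
  153–154 m: −αΔT+βΔS = −(2.4 × 10⁻⁴)(-3.8)+(7.4 × 10⁻⁴)(-0.01) = 9.0 × 10⁻⁴ → stable
  154–234 m: −αΔT+βΔS = −(2.4 × 10⁻⁴)(-2.0)+(7.4 × 10⁻⁴)(+0.40) = 7.8 × 10⁻⁴ → stable
The 104–153 m interval has Δρ < 0: lighter water underlies denser water.

104–153 m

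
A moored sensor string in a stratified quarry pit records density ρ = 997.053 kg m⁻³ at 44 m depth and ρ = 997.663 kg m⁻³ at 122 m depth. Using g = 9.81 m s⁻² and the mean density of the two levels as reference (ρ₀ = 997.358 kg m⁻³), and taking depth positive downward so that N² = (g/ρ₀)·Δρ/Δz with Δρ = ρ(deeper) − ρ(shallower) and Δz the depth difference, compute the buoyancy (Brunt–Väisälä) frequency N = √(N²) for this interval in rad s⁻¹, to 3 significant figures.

8.77 × 10⁻³ rad s⁻¹

Δρ = 997.663 − 997.053 = 0.610 kg m⁻³ over Δz = 122 − 44 = 78 m.
N² = (9.81/997.358) × (0.610/78) = 7.6922 × 10⁻⁵ s⁻².
N = √(7.6922 × 10⁻⁵) = 8.7705 × 10⁻³ rad s⁻¹ ≈ 8.77 × 10⁻³ rad s⁻¹.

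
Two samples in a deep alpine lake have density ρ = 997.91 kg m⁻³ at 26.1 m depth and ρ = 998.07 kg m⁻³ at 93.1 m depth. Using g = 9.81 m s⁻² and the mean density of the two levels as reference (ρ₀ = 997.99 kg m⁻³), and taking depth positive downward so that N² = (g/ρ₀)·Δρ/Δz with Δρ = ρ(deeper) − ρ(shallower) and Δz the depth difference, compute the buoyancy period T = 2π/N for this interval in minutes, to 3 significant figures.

21.6 min

Δρ = 998.07 − 997.91 = 0.16 kg m⁻³ over Δz = 93.1 − 26.1 = 67 m.
N² = (9.81/997.99) × (0.16/67) = 2.3474 × 10⁻⁵ s⁻².
N = √(2.3474 × 10⁻⁵) = 4.8450 × 10⁻³ rad s⁻¹, so T = 2π/N = 1.2968 × 10³ s = 21.613 min ≈ 21.6 min.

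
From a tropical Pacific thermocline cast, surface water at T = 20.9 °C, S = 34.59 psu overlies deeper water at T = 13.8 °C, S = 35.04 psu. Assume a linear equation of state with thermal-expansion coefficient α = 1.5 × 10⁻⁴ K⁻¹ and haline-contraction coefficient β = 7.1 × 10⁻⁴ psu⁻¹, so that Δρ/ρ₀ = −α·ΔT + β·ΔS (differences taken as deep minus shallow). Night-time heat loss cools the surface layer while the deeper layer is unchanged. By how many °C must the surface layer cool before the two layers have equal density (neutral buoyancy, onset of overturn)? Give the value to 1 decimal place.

Neutral buoyancy requires Δρ = 0, i.e. −α(T_deep − T_surf′) + β(S_deep − S_surf) = 0.
T_surf′ = T_deep − (β/α)·ΔS = 13.8 − (7.1 × 10⁻⁴/1.5 × 10⁻⁴)·(+0.45) = 11.670 °C.
Cooling required: 20.9 − (11.670) = 9.230 °C.

9.2 °C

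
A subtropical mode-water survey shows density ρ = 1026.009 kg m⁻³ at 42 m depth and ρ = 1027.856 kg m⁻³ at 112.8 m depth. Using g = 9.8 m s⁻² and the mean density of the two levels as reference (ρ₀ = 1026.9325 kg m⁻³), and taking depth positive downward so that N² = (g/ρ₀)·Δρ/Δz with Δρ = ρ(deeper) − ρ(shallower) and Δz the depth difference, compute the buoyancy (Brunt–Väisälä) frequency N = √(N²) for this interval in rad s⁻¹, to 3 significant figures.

Δρ = 1027.856 − 1026.009 = 1.847 kg m⁻³ over Δz = 112.8 − 42 = 70.8 m.
N² = (9.8/1026.9325) × (1.847/70.8) = 2.4895 × 10⁻⁴ s⁻².
N = √(2.4895 × 10⁻⁴) = 0.015778 rad s⁻¹ ≈ 0.0158 rad s⁻¹.

0.0158 rad s⁻¹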